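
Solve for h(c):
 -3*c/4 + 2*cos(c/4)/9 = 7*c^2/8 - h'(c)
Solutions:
 h(c) = C1 + 7*c^3/24 + 3*c^2/8 - 8*sin(c/4)/9


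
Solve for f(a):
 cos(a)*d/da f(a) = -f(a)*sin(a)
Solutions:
 f(a) = C1*cos(a)


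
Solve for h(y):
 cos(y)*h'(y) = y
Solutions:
 h(y) = C1 + Integral(y/cos(y), y)


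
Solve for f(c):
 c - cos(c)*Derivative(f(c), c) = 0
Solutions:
 f(c) = C1 + Integral(c/cos(c), c)


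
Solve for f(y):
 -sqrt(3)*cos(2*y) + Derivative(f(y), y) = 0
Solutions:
 f(y) = C1 + sqrt(3)*sin(2*y)/2


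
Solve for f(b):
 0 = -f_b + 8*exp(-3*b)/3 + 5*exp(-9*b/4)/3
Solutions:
 f(b) = C1 - 8*exp(-3*b)/9 - 20*exp(-9*b/4)/27


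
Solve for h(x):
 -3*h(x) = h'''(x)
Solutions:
 h(x) = C3*exp(-3^(1/3)*x) + (C1*sin(3^(5/6)*x/2) + C2*cos(3^(5/6)*x/2))*exp(3^(1/3)*x/2)


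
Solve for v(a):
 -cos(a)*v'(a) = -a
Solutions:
 v(a) = C1 + Integral(a/cos(a), a)


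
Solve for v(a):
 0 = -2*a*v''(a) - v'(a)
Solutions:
 v(a) = C1 + C2*sqrt(a)


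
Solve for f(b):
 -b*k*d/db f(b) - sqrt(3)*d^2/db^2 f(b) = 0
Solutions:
 f(b) = Piecewise((-sqrt(2)*3^(1/4)*sqrt(pi)*C1*erf(sqrt(2)*3^(3/4)*b*sqrt(k)/6)/(2*sqrt(k)) - C2, (k > 0) | (k < 0)), (-C1*b - C2, True))


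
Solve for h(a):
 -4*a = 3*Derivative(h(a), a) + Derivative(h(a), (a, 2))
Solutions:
 h(a) = C1 + C2*exp(-3*a) - 2*a^2/3 + 4*a/9


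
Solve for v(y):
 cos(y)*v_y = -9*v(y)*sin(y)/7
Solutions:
 v(y) = C1*cos(y)^(9/7)


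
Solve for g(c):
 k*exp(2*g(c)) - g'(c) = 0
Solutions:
 g(c) = log(-sqrt(-1/(C1 + c*k))) - log(2)/2
 g(c) = log(-1/(C1 + c*k))/2 - log(2)/2


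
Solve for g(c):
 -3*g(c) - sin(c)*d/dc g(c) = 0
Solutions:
 g(c) = C1*(cos(c) + 1)^(3/2)/(cos(c) - 1)^(3/2)


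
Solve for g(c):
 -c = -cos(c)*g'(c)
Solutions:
 g(c) = C1 + Integral(c/cos(c), c)


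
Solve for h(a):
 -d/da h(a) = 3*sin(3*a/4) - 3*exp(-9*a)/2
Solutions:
 h(a) = C1 + 4*cos(3*a/4) - exp(-9*a)/6


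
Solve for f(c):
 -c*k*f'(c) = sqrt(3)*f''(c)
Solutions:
 f(c) = Piecewise((-sqrt(2)*3^(1/4)*sqrt(pi)*C1*erf(sqrt(2)*3^(3/4)*c*sqrt(k)/6)/(2*sqrt(k)) - C2, (k > 0) | (k < 0)), (-C1*c - C2, True))


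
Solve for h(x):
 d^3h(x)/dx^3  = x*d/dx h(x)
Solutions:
 h(x) = C1 + Integral(C2*airyai(x) + C3*airybi(x), x)


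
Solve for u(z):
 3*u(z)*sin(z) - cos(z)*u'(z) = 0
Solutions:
 u(z) = C1/cos(z)^3


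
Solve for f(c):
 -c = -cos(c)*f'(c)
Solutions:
 f(c) = C1 + Integral(c/cos(c), c)


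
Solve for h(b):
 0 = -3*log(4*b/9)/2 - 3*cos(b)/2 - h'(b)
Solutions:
 h(b) = C1 - 3*b*log(b)/2 - 3*b*log(2) + 3*b/2 + 3*b*log(3) - 3*sin(b)/2


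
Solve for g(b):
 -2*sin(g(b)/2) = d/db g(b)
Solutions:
 g(b) = -2*acos((-C1 - exp(2*b))/(C1 - exp(2*b))) + 4*pi
 g(b) = 2*acos((-C1 - exp(2*b))/(C1 - exp(2*b)))


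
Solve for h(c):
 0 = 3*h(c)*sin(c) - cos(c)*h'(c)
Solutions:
 h(c) = C1/cos(c)^3


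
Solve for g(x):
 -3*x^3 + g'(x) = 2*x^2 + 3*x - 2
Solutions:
 g(x) = C1 + 3*x^4/4 + 2*x^3/3 + 3*x^2/2 - 2*x


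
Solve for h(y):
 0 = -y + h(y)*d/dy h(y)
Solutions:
 h(y) = -sqrt(C1 + y^2)
 h(y) = sqrt(C1 + y^2)


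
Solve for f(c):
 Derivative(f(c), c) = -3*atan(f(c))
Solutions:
 Integral(1/atan(_y), (_y, f(c))) = C1 - 3*c


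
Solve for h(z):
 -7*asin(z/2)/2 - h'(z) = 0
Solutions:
 h(z) = C1 - 7*z*asin(z/2)/2 - 7*sqrt(4 - z^2)/2


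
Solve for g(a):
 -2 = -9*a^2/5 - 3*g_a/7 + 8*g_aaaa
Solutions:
 g(a) = C1 + C4*exp(3^(1/3)*7^(2/3)*a/14) - 7*a^3/5 + 14*a/3 + (C2*sin(3^(5/6)*7^(2/3)*a/28) + C3*cos(3^(5/6)*7^(2/3)*a/28))*exp(-3^(1/3)*7^(2/3)*a/28)


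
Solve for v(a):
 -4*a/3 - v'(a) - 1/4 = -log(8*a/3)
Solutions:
 v(a) = C1 - 2*a^2/3 + a*log(a) - 5*a/4 + a*log(8/3)


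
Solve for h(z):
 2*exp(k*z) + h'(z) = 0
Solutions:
 h(z) = C1 - 2*exp(k*z)/k


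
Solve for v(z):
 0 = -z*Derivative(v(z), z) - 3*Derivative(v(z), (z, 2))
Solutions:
 v(z) = C1 + C2*erf(sqrt(6)*z/6)


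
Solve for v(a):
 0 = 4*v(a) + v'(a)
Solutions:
 v(a) = C1*exp(-4*a)


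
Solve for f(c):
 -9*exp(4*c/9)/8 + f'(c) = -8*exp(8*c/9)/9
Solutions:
 f(c) = C1 + 81*exp(4*c/9)/32 - exp(c)^(8/9)


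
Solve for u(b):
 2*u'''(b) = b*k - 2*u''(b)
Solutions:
 u(b) = C1 + C2*b + C3*exp(-b) + b^3*k/12 - b^2*k/4


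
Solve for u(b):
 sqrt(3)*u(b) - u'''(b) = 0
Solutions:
 u(b) = C3*exp(3^(1/6)*b) + (C1*sin(3^(2/3)*b/2) + C2*cos(3^(2/3)*b/2))*exp(-3^(1/6)*b/2)


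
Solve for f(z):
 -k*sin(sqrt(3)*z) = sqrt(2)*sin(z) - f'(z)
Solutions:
 f(z) = C1 - sqrt(3)*k*cos(sqrt(3)*z)/3 - sqrt(2)*cos(z)


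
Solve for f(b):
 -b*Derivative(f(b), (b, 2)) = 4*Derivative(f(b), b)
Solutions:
 f(b) = C1 + C2/b^3


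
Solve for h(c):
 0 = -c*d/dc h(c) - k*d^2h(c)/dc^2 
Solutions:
 h(c) = C1 + C2*sqrt(k)*erf(sqrt(2)*c*sqrt(1/k)/2)


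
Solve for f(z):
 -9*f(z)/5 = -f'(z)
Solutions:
 f(z) = C1*exp(9*z/5)


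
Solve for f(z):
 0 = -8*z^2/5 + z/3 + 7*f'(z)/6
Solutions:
 f(z) = C1 + 16*z^3/35 - z^2/7


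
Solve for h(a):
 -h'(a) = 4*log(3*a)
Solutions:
 h(a) = C1 - 4*a*log(a) - a*log(81) + 4*a


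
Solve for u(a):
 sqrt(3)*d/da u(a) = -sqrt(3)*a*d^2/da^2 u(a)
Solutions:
 u(a) = C1 + C2*log(a)


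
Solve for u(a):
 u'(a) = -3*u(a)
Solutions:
 u(a) = C1*exp(-3*a)


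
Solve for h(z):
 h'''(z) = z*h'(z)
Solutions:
 h(z) = C1 + Integral(C2*airyai(z) + C3*airybi(z), z)


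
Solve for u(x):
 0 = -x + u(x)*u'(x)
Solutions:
 u(x) = -sqrt(C1 + x^2)
 u(x) = sqrt(C1 + x^2)


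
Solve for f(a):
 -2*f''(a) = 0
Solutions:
 f(a) = C1 + C2*a


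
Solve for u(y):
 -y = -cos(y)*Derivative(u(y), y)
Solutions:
 u(y) = C1 + Integral(y/cos(y), y)


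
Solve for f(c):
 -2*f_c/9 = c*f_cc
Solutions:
 f(c) = C1 + C2*c^(7/9)


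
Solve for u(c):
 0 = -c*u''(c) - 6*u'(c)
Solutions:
 u(c) = C1 + C2/c^5


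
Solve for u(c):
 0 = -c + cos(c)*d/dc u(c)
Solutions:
 u(c) = C1 + Integral(c/cos(c), c)


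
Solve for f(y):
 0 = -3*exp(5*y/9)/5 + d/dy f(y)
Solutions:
 f(y) = C1 + 27*exp(5*y/9)/25


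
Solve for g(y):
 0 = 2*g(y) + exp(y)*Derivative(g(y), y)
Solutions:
 g(y) = C1*exp(2*exp(-y))


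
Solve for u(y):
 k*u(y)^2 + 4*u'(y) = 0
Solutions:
 u(y) = 4/(C1 + k*y)


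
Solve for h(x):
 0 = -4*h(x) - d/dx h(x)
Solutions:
 h(x) = C1*exp(-4*x)


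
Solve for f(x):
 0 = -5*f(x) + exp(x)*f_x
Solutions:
 f(x) = C1*exp(-5*exp(-x))


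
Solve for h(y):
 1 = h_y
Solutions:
 h(y) = C1 + y


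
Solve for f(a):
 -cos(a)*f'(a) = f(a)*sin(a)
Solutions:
 f(a) = C1*cos(a)


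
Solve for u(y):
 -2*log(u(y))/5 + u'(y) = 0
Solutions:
 li(u(y)) = C1 + 2*y/5


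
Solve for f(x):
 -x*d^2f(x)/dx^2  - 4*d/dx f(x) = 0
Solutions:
 f(x) = C1 + C2/x^3


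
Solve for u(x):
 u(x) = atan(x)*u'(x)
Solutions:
 u(x) = C1*exp(Integral(1/atan(x), x))


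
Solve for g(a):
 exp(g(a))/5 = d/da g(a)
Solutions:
 g(a) = log(-1/(C1 + a)) + log(5)


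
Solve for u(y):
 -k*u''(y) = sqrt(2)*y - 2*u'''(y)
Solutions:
 u(y) = C1 + C2*y + C3*exp(k*y/2) - sqrt(2)*y^3/(6*k) - sqrt(2)*y^2/k^2


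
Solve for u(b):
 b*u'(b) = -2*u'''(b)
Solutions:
 u(b) = C1 + Integral(C2*airyai(-2^(2/3)*b/2) + C3*airybi(-2^(2/3)*b/2), b)


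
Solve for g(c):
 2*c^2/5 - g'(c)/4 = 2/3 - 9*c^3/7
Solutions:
 g(c) = C1 + 9*c^4/7 + 8*c^3/15 - 8*c/3


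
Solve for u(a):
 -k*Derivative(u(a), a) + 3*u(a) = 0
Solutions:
 u(a) = C1*exp(3*a/k)


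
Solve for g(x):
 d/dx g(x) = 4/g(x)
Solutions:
 g(x) = -sqrt(C1 + 8*x)
 g(x) = sqrt(C1 + 8*x)


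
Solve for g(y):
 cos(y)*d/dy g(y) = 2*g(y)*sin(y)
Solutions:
 g(y) = C1/cos(y)^2


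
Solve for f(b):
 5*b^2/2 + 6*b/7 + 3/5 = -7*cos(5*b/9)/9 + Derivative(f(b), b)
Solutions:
 f(b) = C1 + 5*b^3/6 + 3*b^2/7 + 3*b/5 + 7*sin(5*b/9)/5


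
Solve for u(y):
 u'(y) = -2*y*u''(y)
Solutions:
 u(y) = C1 + C2*sqrt(y)


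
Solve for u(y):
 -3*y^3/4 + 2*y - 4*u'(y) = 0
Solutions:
 u(y) = C1 - 3*y^4/64 + y^2/4


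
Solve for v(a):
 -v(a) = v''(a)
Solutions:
 v(a) = C1*sin(a) + C2*cos(a)


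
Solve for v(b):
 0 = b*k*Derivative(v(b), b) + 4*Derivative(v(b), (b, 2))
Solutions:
 v(b) = Piecewise((-sqrt(2)*sqrt(pi)*C1*erf(sqrt(2)*b*sqrt(k)/4)/sqrt(k) - C2, (k > 0) | (k < 0)), (-C1*b - C2, True))


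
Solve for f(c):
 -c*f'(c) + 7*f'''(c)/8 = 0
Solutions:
 f(c) = C1 + Integral(C2*airyai(2*7^(2/3)*c/7) + C3*airybi(2*7^(2/3)*c/7), c)


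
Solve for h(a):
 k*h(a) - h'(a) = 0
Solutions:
 h(a) = C1*exp(a*k)


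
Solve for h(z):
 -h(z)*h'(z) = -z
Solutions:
 h(z) = -sqrt(C1 + z^2)
 h(z) = sqrt(C1 + z^2)


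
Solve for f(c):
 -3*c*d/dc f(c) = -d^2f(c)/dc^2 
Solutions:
 f(c) = C1 + C2*erfi(sqrt(6)*c/2)


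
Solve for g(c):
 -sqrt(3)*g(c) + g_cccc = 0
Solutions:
 g(c) = C1*exp(-3^(1/8)*c) + C2*exp(3^(1/8)*c) + C3*sin(3^(1/8)*c) + C4*cos(3^(1/8)*c)


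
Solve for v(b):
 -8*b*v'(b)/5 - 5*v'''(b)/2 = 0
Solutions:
 v(b) = C1 + Integral(C2*airyai(-2*10^(1/3)*b/5) + C3*airybi(-2*10^(1/3)*b/5), b)


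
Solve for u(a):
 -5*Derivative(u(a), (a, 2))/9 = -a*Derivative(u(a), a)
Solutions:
 u(a) = C1 + C2*erfi(3*sqrt(10)*a/10)


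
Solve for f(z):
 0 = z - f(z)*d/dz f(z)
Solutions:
 f(z) = -sqrt(C1 + z^2)
 f(z) = sqrt(C1 + z^2)


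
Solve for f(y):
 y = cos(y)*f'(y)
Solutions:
 f(y) = C1 + Integral(y/cos(y), y)


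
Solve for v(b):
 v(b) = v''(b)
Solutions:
 v(b) = C1*exp(-b) + C2*exp(b)


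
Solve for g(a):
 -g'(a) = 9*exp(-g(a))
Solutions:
 g(a) = log(C1 - 9*a)


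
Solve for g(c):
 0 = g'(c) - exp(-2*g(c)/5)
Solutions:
 g(c) = 5*log(-sqrt(C1 + c)) - 5*log(5) + 5*log(10)/2
 g(c) = 5*log(C1 + c)/2 - 5*log(5) + 5*log(10)/2


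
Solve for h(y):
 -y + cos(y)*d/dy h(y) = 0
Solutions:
 h(y) = C1 + Integral(y/cos(y), y)


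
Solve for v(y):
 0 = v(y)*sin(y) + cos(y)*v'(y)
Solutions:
 v(y) = C1*cos(y)


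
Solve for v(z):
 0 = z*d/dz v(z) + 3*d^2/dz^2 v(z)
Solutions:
 v(z) = C1 + C2*erf(sqrt(6)*z/6)


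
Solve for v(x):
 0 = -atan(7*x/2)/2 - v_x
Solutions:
 v(x) = C1 - x*atan(7*x/2)/2 + log(49*x^2 + 4)/14


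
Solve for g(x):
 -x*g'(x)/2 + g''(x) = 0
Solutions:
 g(x) = C1 + C2*erfi(x/2)


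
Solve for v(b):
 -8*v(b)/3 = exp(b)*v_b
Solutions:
 v(b) = C1*exp(8*exp(-b)/3)


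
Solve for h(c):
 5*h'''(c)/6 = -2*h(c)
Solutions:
 h(c) = C3*exp(c*(-12^(1/3)*5^(2/3) + 3*10^(2/3)*3^(1/3))/20)*sin(10^(2/3)*3^(5/6)*c/10) + C4*exp(c*(-12^(1/3)*5^(2/3) + 3*10^(2/3)*3^(1/3))/20)*cos(10^(2/3)*3^(5/6)*c/10) + C5*exp(-c*(12^(1/3)*5^(2/3) + 3*10^(2/3)*3^(1/3))/20) + (C1*sin(10^(2/3)*3^(5/6)*c/10) + C2*cos(10^(2/3)*3^(5/6)*c/10))*exp(12^(1/3)*5^(2/3)*c/10)


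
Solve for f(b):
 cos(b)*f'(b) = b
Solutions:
 f(b) = C1 + Integral(b/cos(b), b)


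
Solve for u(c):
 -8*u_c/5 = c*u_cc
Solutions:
 u(c) = C1 + C2/c^(3/5)


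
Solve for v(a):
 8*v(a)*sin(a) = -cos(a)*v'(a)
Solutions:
 v(a) = C1*cos(a)^8


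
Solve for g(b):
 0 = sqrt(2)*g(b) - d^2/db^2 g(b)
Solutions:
 g(b) = C1*exp(-2^(1/4)*b) + C2*exp(2^(1/4)*b)


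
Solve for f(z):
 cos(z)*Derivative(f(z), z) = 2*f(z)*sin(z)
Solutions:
 f(z) = C1/cos(z)^2


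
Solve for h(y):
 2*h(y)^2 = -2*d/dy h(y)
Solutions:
 h(y) = 1/(C1 + y)


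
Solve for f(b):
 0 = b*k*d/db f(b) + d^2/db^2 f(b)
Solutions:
 f(b) = Piecewise((-sqrt(2)*sqrt(pi)*C1*erf(sqrt(2)*b*sqrt(k)/2)/(2*sqrt(k)) - C2, (k > 0) | (k < 0)), (-C1*b - C2, True))


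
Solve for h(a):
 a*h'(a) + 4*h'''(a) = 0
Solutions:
 h(a) = C1 + Integral(C2*airyai(-2^(1/3)*a/2) + C3*airybi(-2^(1/3)*a/2), a)


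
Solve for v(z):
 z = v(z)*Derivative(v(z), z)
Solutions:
 v(z) = -sqrt(C1 + z^2)
 v(z) = sqrt(C1 + z^2)


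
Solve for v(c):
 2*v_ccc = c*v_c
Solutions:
 v(c) = C1 + Integral(C2*airyai(2^(2/3)*c/2) + C3*airybi(2^(2/3)*c/2), c)


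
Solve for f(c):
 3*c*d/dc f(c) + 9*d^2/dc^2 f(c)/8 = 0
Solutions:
 f(c) = C1 + C2*erf(2*sqrt(3)*c/3)


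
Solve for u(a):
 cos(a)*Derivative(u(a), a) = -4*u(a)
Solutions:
 u(a) = C1*(sin(a)^2 - 2*sin(a) + 1)/(sin(a)^2 + 2*sin(a) + 1)


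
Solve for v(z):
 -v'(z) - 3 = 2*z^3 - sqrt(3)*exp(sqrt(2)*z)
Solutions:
 v(z) = C1 - z^4/2 - 3*z + sqrt(6)*exp(sqrt(2)*z)/2


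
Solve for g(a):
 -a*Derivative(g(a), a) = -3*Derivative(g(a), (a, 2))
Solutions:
 g(a) = C1 + C2*erfi(sqrt(6)*a/6)


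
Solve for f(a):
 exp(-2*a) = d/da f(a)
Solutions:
 f(a) = C1 - exp(-2*a)/2


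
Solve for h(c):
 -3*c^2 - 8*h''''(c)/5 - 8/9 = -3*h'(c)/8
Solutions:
 h(c) = C1 + C4*exp(15^(1/3)*c/4) + 8*c^3/3 + 64*c/27 + (C2*sin(3^(5/6)*5^(1/3)*c/8) + C3*cos(3^(5/6)*5^(1/3)*c/8))*exp(-15^(1/3)*c/8)


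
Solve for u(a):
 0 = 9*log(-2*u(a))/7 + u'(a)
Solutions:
 7*Integral(1/(log(-_y) + log(2)), (_y, u(a)))/9 = C1 - a


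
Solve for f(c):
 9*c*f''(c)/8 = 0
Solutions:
 f(c) = C1 + C2*c


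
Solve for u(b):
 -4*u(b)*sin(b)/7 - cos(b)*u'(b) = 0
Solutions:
 u(b) = C1*cos(b)^(4/7)


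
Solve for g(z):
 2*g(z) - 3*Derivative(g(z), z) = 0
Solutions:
 g(z) = C1*exp(2*z/3)


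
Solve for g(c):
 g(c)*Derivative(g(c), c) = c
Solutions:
 g(c) = -sqrt(C1 + c^2)
 g(c) = sqrt(C1 + c^2)


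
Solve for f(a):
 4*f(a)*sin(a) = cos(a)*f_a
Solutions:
 f(a) = C1/cos(a)^4


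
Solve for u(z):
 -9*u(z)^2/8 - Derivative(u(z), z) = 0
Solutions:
 u(z) = 8/(C1 + 9*z)


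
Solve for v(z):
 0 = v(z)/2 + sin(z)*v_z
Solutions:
 v(z) = C1*(cos(z) + 1)^(1/4)/(cos(z) - 1)^(1/4)


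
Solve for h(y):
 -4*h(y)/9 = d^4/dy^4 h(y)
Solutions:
 h(y) = (C1*sin(sqrt(3)*y/3) + C2*cos(sqrt(3)*y/3))*exp(-sqrt(3)*y/3) + (C3*sin(sqrt(3)*y/3) + C4*cos(sqrt(3)*y/3))*exp(sqrt(3)*y/3)


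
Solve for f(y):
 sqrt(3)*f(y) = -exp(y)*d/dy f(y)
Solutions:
 f(y) = C1*exp(sqrt(3)*exp(-y))


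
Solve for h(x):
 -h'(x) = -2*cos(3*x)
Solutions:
 h(x) = C1 + 2*sin(3*x)/3


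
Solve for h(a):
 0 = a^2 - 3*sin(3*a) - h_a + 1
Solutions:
 h(a) = C1 + a^3/3 + a + cos(3*a)


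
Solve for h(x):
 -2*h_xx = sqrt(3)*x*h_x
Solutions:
 h(x) = C1 + C2*erf(3^(1/4)*x/2)


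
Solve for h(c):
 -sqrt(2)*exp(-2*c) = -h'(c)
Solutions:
 h(c) = C1 - sqrt(2)*exp(-2*c)/2


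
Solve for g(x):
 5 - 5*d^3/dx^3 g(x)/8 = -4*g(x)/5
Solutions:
 g(x) = C3*exp(2*2^(2/3)*5^(1/3)*x/5) + (C1*sin(2^(2/3)*sqrt(3)*5^(1/3)*x/5) + C2*cos(2^(2/3)*sqrt(3)*5^(1/3)*x/5))*exp(-2^(2/3)*5^(1/3)*x/5) - 25/4


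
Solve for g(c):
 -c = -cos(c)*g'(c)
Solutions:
 g(c) = C1 + Integral(c/cos(c), c)


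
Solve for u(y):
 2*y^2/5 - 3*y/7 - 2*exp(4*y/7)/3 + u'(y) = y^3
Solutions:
 u(y) = C1 + y^4/4 - 2*y^3/15 + 3*y^2/14 + 7*exp(4*y/7)/6


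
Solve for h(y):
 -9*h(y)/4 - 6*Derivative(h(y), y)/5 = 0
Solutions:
 h(y) = C1*exp(-15*y/8)


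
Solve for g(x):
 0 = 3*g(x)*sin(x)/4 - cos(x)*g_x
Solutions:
 g(x) = C1/cos(x)^(3/4)


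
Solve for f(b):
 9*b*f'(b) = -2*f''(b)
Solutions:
 f(b) = C1 + C2*erf(3*b/2)


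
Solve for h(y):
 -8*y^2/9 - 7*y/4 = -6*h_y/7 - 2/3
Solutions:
 h(y) = C1 + 28*y^3/81 + 49*y^2/48 - 7*y/9


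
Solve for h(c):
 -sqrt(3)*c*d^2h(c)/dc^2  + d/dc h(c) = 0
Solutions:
 h(c) = C1 + C2*c^(sqrt(3)/3 + 1)


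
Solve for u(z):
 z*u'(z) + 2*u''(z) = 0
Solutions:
 u(z) = C1 + C2*erf(z/2)


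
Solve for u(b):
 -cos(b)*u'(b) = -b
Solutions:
 u(b) = C1 + Integral(b/cos(b), b)


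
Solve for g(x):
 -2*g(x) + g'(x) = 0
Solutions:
 g(x) = C1*exp(2*x)


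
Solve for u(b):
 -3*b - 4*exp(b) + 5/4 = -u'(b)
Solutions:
 u(b) = C1 + 3*b^2/2 - 5*b/4 + 4*exp(b)


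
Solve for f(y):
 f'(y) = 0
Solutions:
 f(y) = C1


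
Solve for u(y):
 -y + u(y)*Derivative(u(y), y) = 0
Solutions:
 u(y) = -sqrt(C1 + y^2)
 u(y) = sqrt(C1 + y^2)


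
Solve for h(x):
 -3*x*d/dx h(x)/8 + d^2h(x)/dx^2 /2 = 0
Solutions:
 h(x) = C1 + C2*erfi(sqrt(6)*x/4)


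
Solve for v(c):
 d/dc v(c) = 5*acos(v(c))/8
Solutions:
 Integral(1/acos(_y), (_y, v(c))) = C1 + 5*c/8


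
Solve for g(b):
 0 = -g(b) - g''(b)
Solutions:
 g(b) = C1*sin(b) + C2*cos(b)


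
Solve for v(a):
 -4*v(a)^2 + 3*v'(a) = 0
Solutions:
 v(a) = -3/(C1 + 4*a)


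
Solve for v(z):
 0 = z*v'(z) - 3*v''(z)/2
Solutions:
 v(z) = C1 + C2*erfi(sqrt(3)*z/3)


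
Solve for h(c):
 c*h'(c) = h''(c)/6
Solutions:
 h(c) = C1 + C2*erfi(sqrt(3)*c)


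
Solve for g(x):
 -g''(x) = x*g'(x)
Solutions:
 g(x) = C1 + C2*erf(sqrt(2)*x/2)


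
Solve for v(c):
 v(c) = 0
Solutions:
 v(c) = 0


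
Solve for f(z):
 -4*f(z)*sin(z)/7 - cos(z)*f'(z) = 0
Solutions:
 f(z) = C1*cos(z)^(4/7)


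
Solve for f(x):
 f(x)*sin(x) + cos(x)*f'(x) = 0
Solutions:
 f(x) = C1*cos(x)


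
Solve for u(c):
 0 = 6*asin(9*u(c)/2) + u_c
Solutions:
 Integral(1/asin(9*_y/2), (_y, u(c))) = C1 - 6*c


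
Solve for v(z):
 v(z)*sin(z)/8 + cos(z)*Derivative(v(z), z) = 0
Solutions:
 v(z) = C1*cos(z)^(1/8)


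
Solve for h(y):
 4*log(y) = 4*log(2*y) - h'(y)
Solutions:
 h(y) = C1 + 4*y*log(2)


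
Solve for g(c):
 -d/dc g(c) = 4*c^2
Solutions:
 g(c) = C1 - 4*c^3/3


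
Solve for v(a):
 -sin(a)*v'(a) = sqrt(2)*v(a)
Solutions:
 v(a) = C1*(cos(a) + 1)^(sqrt(2)/2)/(cos(a) - 1)^(sqrt(2)/2)


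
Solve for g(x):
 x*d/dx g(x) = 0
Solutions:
 g(x) = C1


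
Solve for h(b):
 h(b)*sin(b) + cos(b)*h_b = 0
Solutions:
 h(b) = C1*cos(b)


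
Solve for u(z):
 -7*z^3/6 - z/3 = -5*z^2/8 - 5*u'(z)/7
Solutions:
 u(z) = C1 + 49*z^4/120 - 7*z^3/24 + 7*z^2/30


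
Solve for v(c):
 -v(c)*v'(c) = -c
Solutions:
 v(c) = -sqrt(C1 + c^2)
 v(c) = sqrt(C1 + c^2)


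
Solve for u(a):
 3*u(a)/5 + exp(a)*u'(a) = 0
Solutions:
 u(a) = C1*exp(3*exp(-a)/5)


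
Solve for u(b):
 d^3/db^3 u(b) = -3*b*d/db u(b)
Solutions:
 u(b) = C1 + Integral(C2*airyai(-3^(1/3)*b) + C3*airybi(-3^(1/3)*b), b)


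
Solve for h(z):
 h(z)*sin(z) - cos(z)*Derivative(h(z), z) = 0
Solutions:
 h(z) = C1/cos(z)


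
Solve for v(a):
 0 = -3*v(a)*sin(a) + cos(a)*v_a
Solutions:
 v(a) = C1/cos(a)^3


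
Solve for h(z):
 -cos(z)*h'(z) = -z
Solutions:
 h(z) = C1 + Integral(z/cos(z), z)


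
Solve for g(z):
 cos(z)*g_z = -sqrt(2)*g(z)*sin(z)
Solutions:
 g(z) = C1*cos(z)^(sqrt(2))


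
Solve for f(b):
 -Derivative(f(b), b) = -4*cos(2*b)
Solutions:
 f(b) = C1 + 2*sin(2*b)


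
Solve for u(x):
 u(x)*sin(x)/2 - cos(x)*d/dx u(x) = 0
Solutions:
 u(x) = C1/sqrt(cos(x))


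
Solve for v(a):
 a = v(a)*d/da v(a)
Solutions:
 v(a) = -sqrt(C1 + a^2)
 v(a) = sqrt(C1 + a^2)


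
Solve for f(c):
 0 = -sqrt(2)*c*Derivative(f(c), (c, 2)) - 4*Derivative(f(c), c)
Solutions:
 f(c) = C1 + C2*c^(1 - 2*sqrt(2))


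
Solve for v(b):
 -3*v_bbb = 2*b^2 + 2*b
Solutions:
 v(b) = C1 + C2*b + C3*b^2 - b^5/90 - b^4/36


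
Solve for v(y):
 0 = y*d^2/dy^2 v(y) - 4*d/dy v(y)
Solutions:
 v(y) = C1 + C2*y^5


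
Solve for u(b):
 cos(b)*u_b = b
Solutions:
 u(b) = C1 + Integral(b/cos(b), b)


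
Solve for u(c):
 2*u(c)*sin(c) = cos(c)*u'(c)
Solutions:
 u(c) = C1/cos(c)^2


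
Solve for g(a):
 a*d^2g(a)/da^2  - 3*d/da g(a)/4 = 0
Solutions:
 g(a) = C1 + C2*a^(7/4)


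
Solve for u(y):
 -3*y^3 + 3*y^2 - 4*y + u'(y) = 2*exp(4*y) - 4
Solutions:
 u(y) = C1 + 3*y^4/4 - y^3 + 2*y^2 - 4*y + exp(4*y)/2


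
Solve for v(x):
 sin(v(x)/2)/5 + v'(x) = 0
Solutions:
 x/5 + log(cos(v(x)/2) - 1) - log(cos(v(x)/2) + 1) = C1


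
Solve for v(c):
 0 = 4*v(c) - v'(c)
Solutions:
 v(c) = C1*exp(4*c)


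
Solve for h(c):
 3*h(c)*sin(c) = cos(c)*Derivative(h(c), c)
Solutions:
 h(c) = C1/cos(c)^3


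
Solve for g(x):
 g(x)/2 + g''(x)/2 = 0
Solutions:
 g(x) = C1*sin(x) + C2*cos(x)


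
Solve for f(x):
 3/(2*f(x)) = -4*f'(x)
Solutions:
 f(x) = -sqrt(C1 - 3*x)/2
 f(x) = sqrt(C1 - 3*x)/2


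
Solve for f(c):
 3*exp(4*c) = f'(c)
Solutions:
 f(c) = C1 + 3*exp(4*c)/4


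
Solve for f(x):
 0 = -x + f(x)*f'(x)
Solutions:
 f(x) = -sqrt(C1 + x^2)
 f(x) = sqrt(C1 + x^2)


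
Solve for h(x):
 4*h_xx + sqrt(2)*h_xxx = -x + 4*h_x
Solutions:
 h(x) = C1 + C2*exp(sqrt(2)*x*(-1 + sqrt(1 + sqrt(2)))) + C3*exp(-sqrt(2)*x*(1 + sqrt(1 + sqrt(2)))) + x^2/8 + x/4


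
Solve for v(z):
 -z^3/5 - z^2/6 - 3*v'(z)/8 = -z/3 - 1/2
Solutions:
 v(z) = C1 - 2*z^4/15 - 4*z^3/27 + 4*z^2/9 + 4*z/3


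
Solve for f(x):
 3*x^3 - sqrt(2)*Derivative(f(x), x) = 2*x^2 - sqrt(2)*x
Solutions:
 f(x) = C1 + 3*sqrt(2)*x^4/8 - sqrt(2)*x^3/3 + x^2/2


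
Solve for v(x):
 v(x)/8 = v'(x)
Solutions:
 v(x) = C1*exp(x/8)


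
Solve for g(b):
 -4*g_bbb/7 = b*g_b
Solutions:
 g(b) = C1 + Integral(C2*airyai(-14^(1/3)*b/2) + C3*airybi(-14^(1/3)*b/2), b)


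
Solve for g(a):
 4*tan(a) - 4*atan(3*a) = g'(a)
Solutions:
 g(a) = C1 - 4*a*atan(3*a) + 2*log(9*a^2 + 1)/3 - 4*log(cos(a))


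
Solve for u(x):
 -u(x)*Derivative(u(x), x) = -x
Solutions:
 u(x) = -sqrt(C1 + x^2)
 u(x) = sqrt(C1 + x^2)


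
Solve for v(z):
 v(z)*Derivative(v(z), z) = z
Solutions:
 v(z) = -sqrt(C1 + z^2)
 v(z) = sqrt(C1 + z^2)


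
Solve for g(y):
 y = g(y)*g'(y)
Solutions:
 g(y) = -sqrt(C1 + y^2)
 g(y) = sqrt(C1 + y^2)


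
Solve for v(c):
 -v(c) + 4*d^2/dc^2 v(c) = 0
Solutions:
 v(c) = C1*exp(-c/2) + C2*exp(c/2)


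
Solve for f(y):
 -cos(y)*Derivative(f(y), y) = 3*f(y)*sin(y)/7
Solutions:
 f(y) = C1*cos(y)^(3/7)


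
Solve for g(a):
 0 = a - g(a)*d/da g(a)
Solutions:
 g(a) = -sqrt(C1 + a^2)
 g(a) = sqrt(C1 + a^2)


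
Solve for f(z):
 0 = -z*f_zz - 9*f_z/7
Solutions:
 f(z) = C1 + C2/z^(2/7)


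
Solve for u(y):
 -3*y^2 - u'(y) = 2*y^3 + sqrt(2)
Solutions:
 u(y) = C1 - y^4/2 - y^3 - sqrt(2)*y


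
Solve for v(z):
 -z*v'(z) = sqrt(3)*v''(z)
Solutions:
 v(z) = C1 + C2*erf(sqrt(2)*3^(3/4)*z/6)


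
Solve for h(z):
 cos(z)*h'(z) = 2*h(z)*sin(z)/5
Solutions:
 h(z) = C1/cos(z)^(2/5)


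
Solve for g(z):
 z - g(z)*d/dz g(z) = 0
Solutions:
 g(z) = -sqrt(C1 + z^2)
 g(z) = sqrt(C1 + z^2)


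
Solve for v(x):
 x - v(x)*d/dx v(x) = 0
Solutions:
 v(x) = -sqrt(C1 + x^2)
 v(x) = sqrt(C1 + x^2)


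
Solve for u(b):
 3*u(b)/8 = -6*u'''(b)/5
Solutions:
 u(b) = C3*exp(-2^(2/3)*5^(1/3)*b/4) + (C1*sin(2^(2/3)*sqrt(3)*5^(1/3)*b/8) + C2*cos(2^(2/3)*sqrt(3)*5^(1/3)*b/8))*exp(2^(2/3)*5^(1/3)*b/8)


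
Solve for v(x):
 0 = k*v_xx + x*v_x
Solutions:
 v(x) = C1 + C2*sqrt(k)*erf(sqrt(2)*x*sqrt(1/k)/2)


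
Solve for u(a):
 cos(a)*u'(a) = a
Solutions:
 u(a) = C1 + Integral(a/cos(a), a)


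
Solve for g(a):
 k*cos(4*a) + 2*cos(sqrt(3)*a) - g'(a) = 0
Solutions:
 g(a) = C1 + k*sin(4*a)/4 + 2*sqrt(3)*sin(sqrt(3)*a)/3


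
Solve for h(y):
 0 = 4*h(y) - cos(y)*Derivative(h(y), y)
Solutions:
 h(y) = C1*(sin(y)^2 + 2*sin(y) + 1)/(sin(y)^2 - 2*sin(y) + 1)


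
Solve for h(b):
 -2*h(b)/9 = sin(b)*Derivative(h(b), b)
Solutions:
 h(b) = C1*(cos(b) + 1)^(1/9)/(cos(b) - 1)^(1/9)


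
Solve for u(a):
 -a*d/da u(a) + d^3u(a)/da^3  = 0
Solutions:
 u(a) = C1 + Integral(C2*airyai(a) + C3*airybi(a), a)


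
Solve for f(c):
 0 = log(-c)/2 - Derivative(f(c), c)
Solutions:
 f(c) = C1 + c*log(-c)/2 - c/2


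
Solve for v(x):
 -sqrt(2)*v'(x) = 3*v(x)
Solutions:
 v(x) = C1*exp(-3*sqrt(2)*x/2)


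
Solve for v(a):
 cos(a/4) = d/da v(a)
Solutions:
 v(a) = C1 + 4*sin(a/4)


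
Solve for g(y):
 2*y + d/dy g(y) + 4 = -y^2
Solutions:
 g(y) = C1 - y^3/3 - y^2 - 4*y


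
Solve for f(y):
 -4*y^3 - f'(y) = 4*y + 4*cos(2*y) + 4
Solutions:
 f(y) = C1 - y^4 - 2*y^2 - 4*y - 2*sin(2*y)


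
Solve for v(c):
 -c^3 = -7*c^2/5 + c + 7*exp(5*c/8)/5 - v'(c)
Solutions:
 v(c) = C1 + c^4/4 - 7*c^3/15 + c^2/2 + 56*exp(5*c/8)/25


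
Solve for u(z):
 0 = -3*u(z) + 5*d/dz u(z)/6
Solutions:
 u(z) = C1*exp(18*z/5)


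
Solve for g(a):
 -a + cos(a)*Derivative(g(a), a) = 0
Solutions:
 g(a) = C1 + Integral(a/cos(a), a)


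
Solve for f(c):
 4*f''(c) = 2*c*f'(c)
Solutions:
 f(c) = C1 + C2*erfi(c/2)


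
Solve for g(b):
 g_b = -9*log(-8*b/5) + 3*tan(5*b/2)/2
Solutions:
 g(b) = C1 - 9*b*log(-b) - 27*b*log(2) + 9*b + 9*b*log(5) - 3*log(cos(5*b/2))/5


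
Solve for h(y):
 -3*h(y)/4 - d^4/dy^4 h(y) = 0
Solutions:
 h(y) = (C1*sin(3^(1/4)*y/2) + C2*cos(3^(1/4)*y/2))*exp(-3^(1/4)*y/2) + (C3*sin(3^(1/4)*y/2) + C4*cos(3^(1/4)*y/2))*exp(3^(1/4)*y/2)


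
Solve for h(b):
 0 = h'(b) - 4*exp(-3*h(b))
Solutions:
 h(b) = log(C1 + 12*b)/3
 h(b) = log((-3^(1/3) - 3^(5/6)*I)*(C1 + 4*b)^(1/3)/2)
 h(b) = log((-3^(1/3) + 3^(5/6)*I)*(C1 + 4*b)^(1/3)/2)


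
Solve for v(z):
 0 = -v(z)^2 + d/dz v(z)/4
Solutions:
 v(z) = -1/(C1 + 4*z)


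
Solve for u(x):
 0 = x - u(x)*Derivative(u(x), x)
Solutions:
 u(x) = -sqrt(C1 + x^2)
 u(x) = sqrt(C1 + x^2)


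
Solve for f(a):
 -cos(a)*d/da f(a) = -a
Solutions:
 f(a) = C1 + Integral(a/cos(a), a)


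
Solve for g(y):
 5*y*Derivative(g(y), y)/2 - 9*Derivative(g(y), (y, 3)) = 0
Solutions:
 g(y) = C1 + Integral(C2*airyai(60^(1/3)*y/6) + C3*airybi(60^(1/3)*y/6), y)


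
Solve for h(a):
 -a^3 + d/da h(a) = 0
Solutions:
 h(a) = C1 + a^4/4


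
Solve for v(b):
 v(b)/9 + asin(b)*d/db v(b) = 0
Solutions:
 v(b) = C1*exp(-Integral(1/asin(b), b)/9)


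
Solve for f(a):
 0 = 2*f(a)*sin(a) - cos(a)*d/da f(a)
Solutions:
 f(a) = C1/cos(a)^2


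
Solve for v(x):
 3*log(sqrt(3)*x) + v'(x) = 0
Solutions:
 v(x) = C1 - 3*x*log(x) - 3*x*log(3)/2 + 3*x


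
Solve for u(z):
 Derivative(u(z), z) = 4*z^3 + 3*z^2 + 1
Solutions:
 u(z) = C1 + z^4 + z^3 + z


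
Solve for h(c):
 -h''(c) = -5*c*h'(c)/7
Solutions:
 h(c) = C1 + C2*erfi(sqrt(70)*c/14)


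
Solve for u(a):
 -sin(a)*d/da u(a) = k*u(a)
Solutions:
 u(a) = C1*exp(k*(-log(cos(a) - 1) + log(cos(a) + 1))/2)


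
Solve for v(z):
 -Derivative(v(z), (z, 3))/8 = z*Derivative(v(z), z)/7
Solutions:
 v(z) = C1 + Integral(C2*airyai(-2*7^(2/3)*z/7) + C3*airybi(-2*7^(2/3)*z/7), z)


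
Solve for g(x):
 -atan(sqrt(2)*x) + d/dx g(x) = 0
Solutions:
 g(x) = C1 + x*atan(sqrt(2)*x) - sqrt(2)*log(2*x^2 + 1)/4


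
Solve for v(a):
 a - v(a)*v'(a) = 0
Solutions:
 v(a) = -sqrt(C1 + a^2)
 v(a) = sqrt(C1 + a^2)


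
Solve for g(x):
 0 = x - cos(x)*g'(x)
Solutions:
 g(x) = C1 + Integral(x/cos(x), x)


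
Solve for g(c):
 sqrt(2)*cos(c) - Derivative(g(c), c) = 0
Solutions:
 g(c) = C1 + sqrt(2)*sin(c)


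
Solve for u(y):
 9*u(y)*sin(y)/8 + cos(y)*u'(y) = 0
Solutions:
 u(y) = C1*cos(y)^(9/8)


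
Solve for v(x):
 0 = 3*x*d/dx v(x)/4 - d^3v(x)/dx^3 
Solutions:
 v(x) = C1 + Integral(C2*airyai(6^(1/3)*x/2) + C3*airybi(6^(1/3)*x/2), x)


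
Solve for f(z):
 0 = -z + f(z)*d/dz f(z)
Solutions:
 f(z) = -sqrt(C1 + z^2)
 f(z) = sqrt(C1 + z^2)


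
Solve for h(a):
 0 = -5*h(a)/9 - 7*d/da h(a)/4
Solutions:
 h(a) = C1*exp(-20*a/63)


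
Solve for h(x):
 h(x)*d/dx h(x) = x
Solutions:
 h(x) = -sqrt(C1 + x^2)
 h(x) = sqrt(C1 + x^2)


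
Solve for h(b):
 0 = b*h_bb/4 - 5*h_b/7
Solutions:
 h(b) = C1 + C2*b^(27/7)


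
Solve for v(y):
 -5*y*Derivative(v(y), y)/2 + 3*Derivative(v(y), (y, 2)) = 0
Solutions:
 v(y) = C1 + C2*erfi(sqrt(15)*y/6)


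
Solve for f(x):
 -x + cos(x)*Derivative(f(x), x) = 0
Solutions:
 f(x) = C1 + Integral(x/cos(x), x)


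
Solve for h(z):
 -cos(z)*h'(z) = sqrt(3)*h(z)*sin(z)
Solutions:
 h(z) = C1*cos(z)^(sqrt(3))


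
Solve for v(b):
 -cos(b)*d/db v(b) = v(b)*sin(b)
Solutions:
 v(b) = C1*cos(b)


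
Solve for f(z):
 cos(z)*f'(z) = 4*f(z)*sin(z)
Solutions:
 f(z) = C1/cos(z)^4


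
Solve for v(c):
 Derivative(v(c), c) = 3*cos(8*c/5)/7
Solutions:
 v(c) = C1 + 15*sin(8*c/5)/56


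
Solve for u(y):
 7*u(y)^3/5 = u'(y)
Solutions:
 u(y) = -sqrt(10)*sqrt(-1/(C1 + 7*y))/2
 u(y) = sqrt(10)*sqrt(-1/(C1 + 7*y))/2


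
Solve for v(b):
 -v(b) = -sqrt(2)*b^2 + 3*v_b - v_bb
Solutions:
 v(b) = C1*exp(b*(3 - sqrt(13))/2) + C2*exp(b*(3 + sqrt(13))/2) + sqrt(2)*b^2 - 6*sqrt(2)*b + 20*sqrt(2)


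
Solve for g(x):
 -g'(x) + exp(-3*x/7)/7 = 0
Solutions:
 g(x) = C1 - exp(-3*x/7)/3


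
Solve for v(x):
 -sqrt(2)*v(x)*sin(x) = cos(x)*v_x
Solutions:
 v(x) = C1*cos(x)^(sqrt(2))


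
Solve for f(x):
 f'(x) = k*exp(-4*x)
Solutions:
 f(x) = C1 - k*exp(-4*x)/4


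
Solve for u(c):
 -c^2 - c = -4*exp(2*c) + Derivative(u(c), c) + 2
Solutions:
 u(c) = C1 - c^3/3 - c^2/2 - 2*c + 2*exp(2*c)


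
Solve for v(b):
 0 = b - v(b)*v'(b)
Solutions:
 v(b) = -sqrt(C1 + b^2)
 v(b) = sqrt(C1 + b^2)


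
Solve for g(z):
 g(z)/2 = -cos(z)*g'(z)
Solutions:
 g(z) = C1*(sin(z) - 1)^(1/4)/(sin(z) + 1)^(1/4)


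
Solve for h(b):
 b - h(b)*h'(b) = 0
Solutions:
 h(b) = -sqrt(C1 + b^2)
 h(b) = sqrt(C1 + b^2)


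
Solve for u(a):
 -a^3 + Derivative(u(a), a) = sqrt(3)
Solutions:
 u(a) = C1 + a^4/4 + sqrt(3)*a


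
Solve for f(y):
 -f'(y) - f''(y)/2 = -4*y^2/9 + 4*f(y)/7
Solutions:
 f(y) = 7*y^2/9 - 49*y/18 + (C1*sin(sqrt(7)*y/7) + C2*cos(sqrt(7)*y/7))*exp(-y) + 245/72


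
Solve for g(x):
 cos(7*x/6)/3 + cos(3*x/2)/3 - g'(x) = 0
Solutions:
 g(x) = C1 + 2*sin(7*x/6)/7 + 2*sin(3*x/2)/9


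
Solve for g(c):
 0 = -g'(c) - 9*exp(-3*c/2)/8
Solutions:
 g(c) = C1 + 3*exp(-3*c/2)/4


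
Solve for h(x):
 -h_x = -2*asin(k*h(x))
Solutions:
 Integral(1/asin(_y*k), (_y, h(x))) = C1 + 2*x


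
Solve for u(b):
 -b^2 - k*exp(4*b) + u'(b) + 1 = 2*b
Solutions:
 u(b) = C1 + b^3/3 + b^2 - b + k*exp(4*b)/4


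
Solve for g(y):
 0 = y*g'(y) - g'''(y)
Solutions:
 g(y) = C1 + Integral(C2*airyai(y) + C3*airybi(y), y)


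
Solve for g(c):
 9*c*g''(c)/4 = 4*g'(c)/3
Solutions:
 g(c) = C1 + C2*c^(43/27)


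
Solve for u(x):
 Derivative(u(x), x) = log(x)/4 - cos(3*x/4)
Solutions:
 u(x) = C1 + x*log(x)/4 - x/4 - 4*sin(3*x/4)/3


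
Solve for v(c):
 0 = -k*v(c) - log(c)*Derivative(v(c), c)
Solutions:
 v(c) = C1*exp(-k*li(c))


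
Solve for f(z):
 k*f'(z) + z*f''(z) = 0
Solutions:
 f(z) = C1 + z^(1 - re(k))*(C2*sin(log(z)*Abs(im(k))) + C3*cos(log(z)*im(k)))


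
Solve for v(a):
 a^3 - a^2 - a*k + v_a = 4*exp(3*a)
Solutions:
 v(a) = C1 - a^4/4 + a^3/3 + a^2*k/2 + 4*exp(3*a)/3


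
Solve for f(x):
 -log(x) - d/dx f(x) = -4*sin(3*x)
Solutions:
 f(x) = C1 - x*log(x) + x - 4*cos(3*x)/3


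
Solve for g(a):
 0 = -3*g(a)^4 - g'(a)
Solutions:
 g(a) = (-3^(2/3) - 3*3^(1/6)*I)*(1/(C1 + 3*a))^(1/3)/6
 g(a) = (-3^(2/3) + 3*3^(1/6)*I)*(1/(C1 + 3*a))^(1/3)/6
 g(a) = (1/(C1 + 9*a))^(1/3)


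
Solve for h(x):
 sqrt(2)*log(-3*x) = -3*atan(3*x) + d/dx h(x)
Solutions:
 h(x) = C1 + sqrt(2)*x*(log(-x) - 1) + 3*x*atan(3*x) + sqrt(2)*x*log(3) - log(9*x^2 + 1)/2


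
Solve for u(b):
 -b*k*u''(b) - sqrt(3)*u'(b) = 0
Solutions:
 u(b) = C1 + b^(((re(k) - sqrt(3))*re(k) + im(k)^2)/(re(k)^2 + im(k)^2))*(C2*sin(sqrt(3)*log(b)*Abs(im(k))/(re(k)^2 + im(k)^2)) + C3*cos(sqrt(3)*log(b)*im(k)/(re(k)^2 + im(k)^2)))


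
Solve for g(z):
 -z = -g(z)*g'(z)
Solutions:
 g(z) = -sqrt(C1 + z^2)
 g(z) = sqrt(C1 + z^2)


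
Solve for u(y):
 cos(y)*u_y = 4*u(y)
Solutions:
 u(y) = C1*(sin(y)^2 + 2*sin(y) + 1)/(sin(y)^2 - 2*sin(y) + 1)


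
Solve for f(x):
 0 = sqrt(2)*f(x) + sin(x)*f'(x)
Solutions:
 f(x) = C1*(cos(x) + 1)^(sqrt(2)/2)/(cos(x) - 1)^(sqrt(2)/2)


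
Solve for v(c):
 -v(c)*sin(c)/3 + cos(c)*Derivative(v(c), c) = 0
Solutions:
 v(c) = C1/cos(c)^(1/3)


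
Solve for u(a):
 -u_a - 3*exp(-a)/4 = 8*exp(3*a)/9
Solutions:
 u(a) = C1 - 8*exp(3*a)/27 + 3*exp(-a)/4


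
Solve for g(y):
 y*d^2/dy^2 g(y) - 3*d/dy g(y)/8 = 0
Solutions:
 g(y) = C1 + C2*y^(11/8)


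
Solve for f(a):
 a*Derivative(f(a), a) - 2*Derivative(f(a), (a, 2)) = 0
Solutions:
 f(a) = C1 + C2*erfi(a/2)


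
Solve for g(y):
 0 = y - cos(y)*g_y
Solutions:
 g(y) = C1 + Integral(y/cos(y), y)


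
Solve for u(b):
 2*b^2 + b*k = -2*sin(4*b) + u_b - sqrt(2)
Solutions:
 u(b) = C1 + 2*b^3/3 + b^2*k/2 + sqrt(2)*b - cos(4*b)/2


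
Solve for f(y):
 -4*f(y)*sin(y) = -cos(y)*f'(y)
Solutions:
 f(y) = C1/cos(y)^4


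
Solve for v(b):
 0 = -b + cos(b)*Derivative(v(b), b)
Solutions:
 v(b) = C1 + Integral(b/cos(b), b)


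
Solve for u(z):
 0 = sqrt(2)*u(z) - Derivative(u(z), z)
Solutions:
 u(z) = C1*exp(sqrt(2)*z)


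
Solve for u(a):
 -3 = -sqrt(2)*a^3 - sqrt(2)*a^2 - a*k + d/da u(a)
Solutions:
 u(a) = C1 + sqrt(2)*a^4/4 + sqrt(2)*a^3/3 + a^2*k/2 - 3*a


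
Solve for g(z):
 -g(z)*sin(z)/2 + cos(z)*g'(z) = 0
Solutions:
 g(z) = C1/sqrt(cos(z))


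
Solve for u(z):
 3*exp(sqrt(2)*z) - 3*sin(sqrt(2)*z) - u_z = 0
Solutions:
 u(z) = C1 + 3*sqrt(2)*exp(sqrt(2)*z)/2 + 3*sqrt(2)*cos(sqrt(2)*z)/2


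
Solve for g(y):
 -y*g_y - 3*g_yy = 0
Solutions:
 g(y) = C1 + C2*erf(sqrt(6)*y/6)


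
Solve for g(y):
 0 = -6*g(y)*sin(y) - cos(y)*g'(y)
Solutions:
 g(y) = C1*cos(y)^6


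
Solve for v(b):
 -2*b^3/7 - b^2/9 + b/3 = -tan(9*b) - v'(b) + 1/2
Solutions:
 v(b) = C1 + b^4/14 + b^3/27 - b^2/6 + b/2 + log(cos(9*b))/9


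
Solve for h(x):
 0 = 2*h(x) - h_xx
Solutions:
 h(x) = C1*exp(-sqrt(2)*x) + C2*exp(sqrt(2)*x)


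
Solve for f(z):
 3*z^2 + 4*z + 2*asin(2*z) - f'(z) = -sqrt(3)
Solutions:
 f(z) = C1 + z^3 + 2*z^2 + 2*z*asin(2*z) + sqrt(3)*z + sqrt(1 - 4*z^2)


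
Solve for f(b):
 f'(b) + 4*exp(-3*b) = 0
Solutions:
 f(b) = C1 + 4*exp(-3*b)/3


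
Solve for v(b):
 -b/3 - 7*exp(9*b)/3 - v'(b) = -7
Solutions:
 v(b) = C1 - b^2/6 + 7*b - 7*exp(9*b)/27


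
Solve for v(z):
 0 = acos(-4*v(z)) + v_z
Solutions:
 Integral(1/acos(-4*_y), (_y, v(z))) = C1 - z


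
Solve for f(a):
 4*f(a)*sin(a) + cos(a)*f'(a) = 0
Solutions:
 f(a) = C1*cos(a)^4


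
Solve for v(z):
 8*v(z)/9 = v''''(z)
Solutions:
 v(z) = C1*exp(-2^(3/4)*sqrt(3)*z/3) + C2*exp(2^(3/4)*sqrt(3)*z/3) + C3*sin(2^(3/4)*sqrt(3)*z/3) + C4*cos(2^(3/4)*sqrt(3)*z/3)


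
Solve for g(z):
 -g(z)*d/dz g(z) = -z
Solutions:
 g(z) = -sqrt(C1 + z^2)
 g(z) = sqrt(C1 + z^2)


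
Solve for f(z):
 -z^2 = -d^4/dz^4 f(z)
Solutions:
 f(z) = C1 + C2*z + C3*z^2 + C4*z^3 + z^6/360


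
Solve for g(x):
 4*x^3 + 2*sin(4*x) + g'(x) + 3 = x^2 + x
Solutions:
 g(x) = C1 - x^4 + x^3/3 + x^2/2 - 3*x + cos(4*x)/2


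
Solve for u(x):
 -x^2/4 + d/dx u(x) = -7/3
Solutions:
 u(x) = C1 + x^3/12 - 7*x/3


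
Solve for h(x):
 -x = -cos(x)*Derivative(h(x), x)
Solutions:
 h(x) = C1 + Integral(x/cos(x), x)


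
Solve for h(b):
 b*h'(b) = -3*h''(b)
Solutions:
 h(b) = C1 + C2*erf(sqrt(6)*b/6)


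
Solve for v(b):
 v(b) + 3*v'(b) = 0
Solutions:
 v(b) = C1*exp(-b/3)


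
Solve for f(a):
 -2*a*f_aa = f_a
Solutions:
 f(a) = C1 + C2*sqrt(a)


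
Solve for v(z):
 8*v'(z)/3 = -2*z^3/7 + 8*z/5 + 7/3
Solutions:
 v(z) = C1 - 3*z^4/112 + 3*z^2/10 + 7*z/8


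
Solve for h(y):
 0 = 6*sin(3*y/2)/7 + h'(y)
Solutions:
 h(y) = C1 + 4*cos(3*y/2)/7


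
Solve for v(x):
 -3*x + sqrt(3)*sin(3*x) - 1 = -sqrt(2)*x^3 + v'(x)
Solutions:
 v(x) = C1 + sqrt(2)*x^4/4 - 3*x^2/2 - x - sqrt(3)*cos(3*x)/3


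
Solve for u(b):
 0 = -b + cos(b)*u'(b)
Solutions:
 u(b) = C1 + Integral(b/cos(b), b)


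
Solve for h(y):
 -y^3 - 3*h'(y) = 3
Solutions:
 h(y) = C1 - y^4/12 - y


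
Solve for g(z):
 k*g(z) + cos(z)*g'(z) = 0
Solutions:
 g(z) = C1*exp(k*(log(sin(z) - 1) - log(sin(z) + 1))/2)


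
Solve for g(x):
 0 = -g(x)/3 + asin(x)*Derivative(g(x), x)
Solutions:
 g(x) = C1*exp(Integral(1/asin(x), x)/3)


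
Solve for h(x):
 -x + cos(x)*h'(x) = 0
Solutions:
 h(x) = C1 + Integral(x/cos(x), x)


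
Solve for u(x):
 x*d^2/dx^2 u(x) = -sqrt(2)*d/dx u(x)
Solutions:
 u(x) = C1 + C2*x^(1 - sqrt(2))


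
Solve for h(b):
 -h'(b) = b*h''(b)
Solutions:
 h(b) = C1 + C2*log(b)


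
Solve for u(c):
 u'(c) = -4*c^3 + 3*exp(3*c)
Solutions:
 u(c) = C1 - c^4 + exp(3*c)


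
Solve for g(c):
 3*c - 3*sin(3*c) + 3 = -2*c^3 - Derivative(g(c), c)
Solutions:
 g(c) = C1 - c^4/2 - 3*c^2/2 - 3*c - cos(3*c)


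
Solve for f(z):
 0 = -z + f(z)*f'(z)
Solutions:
 f(z) = -sqrt(C1 + z^2)
 f(z) = sqrt(C1 + z^2)


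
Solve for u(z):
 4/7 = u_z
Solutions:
 u(z) = C1 + 4*z/7


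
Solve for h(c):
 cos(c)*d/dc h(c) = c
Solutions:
 h(c) = C1 + Integral(c/cos(c), c)


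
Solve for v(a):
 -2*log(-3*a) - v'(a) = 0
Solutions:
 v(a) = C1 - 2*a*log(-a) + 2*a*(1 - log(3))


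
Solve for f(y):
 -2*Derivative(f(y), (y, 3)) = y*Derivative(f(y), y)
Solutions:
 f(y) = C1 + Integral(C2*airyai(-2^(2/3)*y/2) + C3*airybi(-2^(2/3)*y/2), y)


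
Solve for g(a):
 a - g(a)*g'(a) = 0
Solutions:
 g(a) = -sqrt(C1 + a^2)
 g(a) = sqrt(C1 + a^2)


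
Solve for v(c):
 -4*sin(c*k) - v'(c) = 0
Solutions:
 v(c) = C1 + 4*cos(c*k)/k


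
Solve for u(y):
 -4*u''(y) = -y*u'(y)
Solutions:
 u(y) = C1 + C2*erfi(sqrt(2)*y/4)


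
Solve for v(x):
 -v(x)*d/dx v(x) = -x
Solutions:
 v(x) = -sqrt(C1 + x^2)
 v(x) = sqrt(C1 + x^2)


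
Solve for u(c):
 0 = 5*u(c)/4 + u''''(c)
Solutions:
 u(c) = (C1*sin(5^(1/4)*c/2) + C2*cos(5^(1/4)*c/2))*exp(-5^(1/4)*c/2) + (C3*sin(5^(1/4)*c/2) + C4*cos(5^(1/4)*c/2))*exp(5^(1/4)*c/2)


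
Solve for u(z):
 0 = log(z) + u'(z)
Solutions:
 u(z) = C1 - z*log(z) + z


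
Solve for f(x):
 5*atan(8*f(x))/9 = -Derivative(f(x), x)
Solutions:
 Integral(1/atan(8*_y), (_y, f(x))) = C1 - 5*x/9


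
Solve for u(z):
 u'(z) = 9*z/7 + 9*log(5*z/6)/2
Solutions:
 u(z) = C1 + 9*z^2/14 + 9*z*log(z)/2 - 9*z*log(6)/2 - 9*z/2 + 9*z*log(5)/2


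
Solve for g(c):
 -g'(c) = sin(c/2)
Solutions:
 g(c) = C1 + 2*cos(c/2)


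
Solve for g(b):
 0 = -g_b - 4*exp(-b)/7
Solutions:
 g(b) = C1 + 4*exp(-b)/7


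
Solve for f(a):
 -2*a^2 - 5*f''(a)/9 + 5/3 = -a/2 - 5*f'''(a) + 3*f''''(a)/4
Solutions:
 f(a) = C1 + C2*a + C3*exp(2*a*(15 - sqrt(210))/9) + C4*exp(2*a*(sqrt(210) + 15)/9) - 3*a^4/10 - 213*a^3/20 - 28119*a^2/100


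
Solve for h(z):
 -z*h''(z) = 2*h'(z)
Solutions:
 h(z) = C1 + C2/z


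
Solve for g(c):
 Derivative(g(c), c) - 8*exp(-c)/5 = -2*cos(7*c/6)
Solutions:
 g(c) = C1 - 12*sin(7*c/6)/7 - 8*exp(-c)/5


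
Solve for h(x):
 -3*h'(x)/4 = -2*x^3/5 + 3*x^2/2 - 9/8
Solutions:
 h(x) = C1 + 2*x^4/15 - 2*x^3/3 + 3*x/2


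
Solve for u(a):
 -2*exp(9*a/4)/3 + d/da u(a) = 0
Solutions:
 u(a) = C1 + 8*exp(9*a/4)/27


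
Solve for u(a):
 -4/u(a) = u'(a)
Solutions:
 u(a) = -sqrt(C1 - 8*a)
 u(a) = sqrt(C1 - 8*a)


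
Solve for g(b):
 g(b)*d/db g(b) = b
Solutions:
 g(b) = -sqrt(C1 + b^2)
 g(b) = sqrt(C1 + b^2)


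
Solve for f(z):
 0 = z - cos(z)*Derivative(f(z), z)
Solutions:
 f(z) = C1 + Integral(z/cos(z), z)


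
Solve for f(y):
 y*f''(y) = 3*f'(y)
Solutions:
 f(y) = C1 + C2*y^4


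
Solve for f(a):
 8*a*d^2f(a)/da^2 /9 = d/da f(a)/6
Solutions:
 f(a) = C1 + C2*a^(19/16)


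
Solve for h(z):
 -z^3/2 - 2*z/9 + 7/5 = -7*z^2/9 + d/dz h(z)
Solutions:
 h(z) = C1 - z^4/8 + 7*z^3/27 - z^2/9 + 7*z/5


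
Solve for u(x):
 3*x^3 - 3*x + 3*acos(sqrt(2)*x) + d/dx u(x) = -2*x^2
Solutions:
 u(x) = C1 - 3*x^4/4 - 2*x^3/3 + 3*x^2/2 - 3*x*acos(sqrt(2)*x) + 3*sqrt(2)*sqrt(1 - 2*x^2)/2
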